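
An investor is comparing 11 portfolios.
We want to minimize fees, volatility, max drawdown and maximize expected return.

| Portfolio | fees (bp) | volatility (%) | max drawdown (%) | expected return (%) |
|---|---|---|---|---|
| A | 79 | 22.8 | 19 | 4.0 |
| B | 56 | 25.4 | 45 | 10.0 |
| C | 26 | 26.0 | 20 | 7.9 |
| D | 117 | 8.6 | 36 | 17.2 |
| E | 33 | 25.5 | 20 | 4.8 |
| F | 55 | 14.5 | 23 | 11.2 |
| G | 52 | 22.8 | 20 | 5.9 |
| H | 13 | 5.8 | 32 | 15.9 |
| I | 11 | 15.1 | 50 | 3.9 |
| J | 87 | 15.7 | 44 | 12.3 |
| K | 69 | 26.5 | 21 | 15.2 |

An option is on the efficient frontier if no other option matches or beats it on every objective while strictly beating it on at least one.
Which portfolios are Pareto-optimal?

A, C, D, E, F, G, H, I, K

A: not dominated (best max drawdown).
B: dominated by F (fees 55≤56, volatility 14.5≤25.4, max drawdown 23≤45, expected return 11.2≥10.0).
C: not dominated.
D: not dominated (best expected return).
E: not dominated.
F: not dominated.
G: not dominated.
H: not dominated (best volatility).
I: not dominated (best fees).
J: dominated by H (fees 13≤87, volatility 5.8≤15.7, max drawdown 32≤44, expected return 15.9≥12.3).
K: not dominated.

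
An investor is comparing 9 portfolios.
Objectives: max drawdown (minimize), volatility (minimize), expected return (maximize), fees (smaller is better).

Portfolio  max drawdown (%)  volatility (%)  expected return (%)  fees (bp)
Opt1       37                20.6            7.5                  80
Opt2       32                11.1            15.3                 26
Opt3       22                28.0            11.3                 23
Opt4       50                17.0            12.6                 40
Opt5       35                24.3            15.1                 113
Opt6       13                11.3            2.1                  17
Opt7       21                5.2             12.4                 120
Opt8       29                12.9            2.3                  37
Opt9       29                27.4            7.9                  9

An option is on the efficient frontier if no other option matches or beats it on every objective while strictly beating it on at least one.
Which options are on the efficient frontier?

Opt1: dominated by Opt2 (max drawdown 32≤37, volatility 11.1≤20.6, expected return 15.3≥7.5, fees 26≤80).
Opt2: not dominated (best expected return).
Opt3: not dominated.
Opt4: dominated by Opt2 (max drawdown 32≤50, volatility 11.1≤17.0, expected return 15.3≥12.6, fees 26≤40).
Opt5: dominated by Opt2 (max drawdown 32≤35, volatility 11.1≤24.3, expected return 15.3≥15.1, fees 26≤113).
Opt6: not dominated (best max drawdown).
Opt7: not dominated (best volatility).
Opt8: not dominated.
Opt9: not dominated (best fees).

Opt2, Opt3, Opt6, Opt7, Opt8, Opt9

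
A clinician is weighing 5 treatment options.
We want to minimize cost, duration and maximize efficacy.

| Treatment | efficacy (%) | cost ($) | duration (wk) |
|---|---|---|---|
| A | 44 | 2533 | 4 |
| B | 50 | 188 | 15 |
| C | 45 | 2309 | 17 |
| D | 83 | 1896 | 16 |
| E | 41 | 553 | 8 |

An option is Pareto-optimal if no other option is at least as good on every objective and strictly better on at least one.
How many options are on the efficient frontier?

A: not dominated (best duration).
B: not dominated (best cost).
C: dominated by B (efficacy 50≥45, cost 188≤2309, duration 15≤17).
D: not dominated (best efficacy).
E: not dominated.
Pareto-optimal: A, B, D, E → 4.

4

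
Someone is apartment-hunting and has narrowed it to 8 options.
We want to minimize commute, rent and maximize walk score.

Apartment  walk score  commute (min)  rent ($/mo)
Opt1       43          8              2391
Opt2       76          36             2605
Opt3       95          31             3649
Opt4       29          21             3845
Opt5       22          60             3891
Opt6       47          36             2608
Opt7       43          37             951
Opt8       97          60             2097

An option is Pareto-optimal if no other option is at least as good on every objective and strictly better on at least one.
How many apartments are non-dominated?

5

Opt1: not dominated (best commute).
Opt2: not dominated.
Opt3: not dominated.
Opt4: dominated by Opt1 (walk score 43≥29, commute 8≤21, rent 2391≤3845).
Opt5: dominated by Opt1 (walk score 43≥22, commute 8≤60, rent 2391≤3891).
Opt6: dominated by Opt2 (walk score 76≥47, commute 36≤36, rent 2605≤2608).
Opt7: not dominated (best rent).
Opt8: not dominated (best walk score).
Pareto-optimal: Opt1, Opt2, Opt3, Opt7, Opt8 → 5.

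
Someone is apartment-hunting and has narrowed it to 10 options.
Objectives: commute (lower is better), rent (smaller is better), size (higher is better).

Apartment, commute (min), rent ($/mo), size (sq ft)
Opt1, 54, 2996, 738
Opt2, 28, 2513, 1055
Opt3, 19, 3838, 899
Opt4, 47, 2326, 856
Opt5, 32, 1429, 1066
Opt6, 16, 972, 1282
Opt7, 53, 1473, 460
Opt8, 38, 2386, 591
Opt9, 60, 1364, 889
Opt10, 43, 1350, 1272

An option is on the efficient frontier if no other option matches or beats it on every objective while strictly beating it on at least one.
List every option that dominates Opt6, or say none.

none

Opt1: worse on commute (54 vs 16).
Opt2: worse on commute (28 vs 16).
Opt3: worse on commute (19 vs 16).
Opt4: worse on commute (47 vs 16).
Opt5: worse on commute (32 vs 16).
Opt7: worse on commute (53 vs 16).
Opt8: worse on commute (38 vs 16).
Opt9: worse on commute (60 vs 16).
Opt10: worse on commute (43 vs 16).
No option dominates Opt6.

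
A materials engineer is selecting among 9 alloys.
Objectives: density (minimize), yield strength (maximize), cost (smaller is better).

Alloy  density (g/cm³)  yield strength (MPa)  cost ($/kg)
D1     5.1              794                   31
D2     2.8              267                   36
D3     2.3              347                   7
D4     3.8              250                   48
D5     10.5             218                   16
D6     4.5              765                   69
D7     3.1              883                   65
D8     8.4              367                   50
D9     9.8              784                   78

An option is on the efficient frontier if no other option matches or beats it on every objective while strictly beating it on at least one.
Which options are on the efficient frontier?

D1, D3, D7

D1: not dominated.
D2: dominated by D3 (density 2.3≤2.8, yield strength 347≥267, cost 7≤36).
D3: not dominated (best density).
D4: dominated by D2 (density 2.8≤3.8, yield strength 267≥250, cost 36≤48).
D5: dominated by D3 (density 2.3≤10.5, yield strength 347≥218, cost 7≤16).
D6: dominated by D7 (density 3.1≤4.5, yield strength 883≥765, cost 65≤69).
D7: not dominated (best yield strength).
D8: dominated by D1 (density 5.1≤8.4, yield strength 794≥367, cost 31≤50).
D9: dominated by D1 (density 5.1≤9.8, yield strength 794≥784, cost 31≤78).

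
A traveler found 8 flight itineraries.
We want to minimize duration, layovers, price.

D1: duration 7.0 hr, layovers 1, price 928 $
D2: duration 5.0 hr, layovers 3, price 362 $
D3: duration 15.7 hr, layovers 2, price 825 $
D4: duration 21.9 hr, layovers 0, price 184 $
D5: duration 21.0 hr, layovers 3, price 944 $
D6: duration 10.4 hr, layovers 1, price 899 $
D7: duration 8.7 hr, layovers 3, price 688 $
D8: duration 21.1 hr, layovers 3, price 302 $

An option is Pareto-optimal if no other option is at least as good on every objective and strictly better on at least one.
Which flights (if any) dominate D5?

D1: duration 7.0≤21.0, layovers 1≤3, price 928≤944 — dominates D5.
D2: duration 5.0≤21.0, layovers 3≤3, price 362≤944 — dominates D5.
D3: duration 15.7≤21.0, layovers 2≤3, price 825≤944 — dominates D5.
D6: duration 10.4≤21.0, layovers 1≤3, price 899≤944 — dominates D5.
D7: duration 8.7≤21.0, layovers 3≤3, price 688≤944 — dominates D5.
Others (D4, D8) are each worse than D5 on at least one objective.

D1, D2, D3, D6, D7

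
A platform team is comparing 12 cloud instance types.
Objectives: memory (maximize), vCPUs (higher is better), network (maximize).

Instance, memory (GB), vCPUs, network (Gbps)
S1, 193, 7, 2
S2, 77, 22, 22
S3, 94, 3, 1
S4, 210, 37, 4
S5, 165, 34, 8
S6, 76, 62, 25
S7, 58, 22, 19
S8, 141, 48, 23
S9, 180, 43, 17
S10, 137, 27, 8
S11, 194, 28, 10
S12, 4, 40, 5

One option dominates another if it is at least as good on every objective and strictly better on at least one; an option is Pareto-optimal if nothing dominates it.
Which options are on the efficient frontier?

S4, S6, S8, S9, S11

S1: dominated by S4 (memory 210≥193, vCPUs 37≥7, network 4≥2).
S2: dominated by S8 (memory 141≥77, vCPUs 48≥22, network 23≥22).
S3: dominated by S1 (memory 193≥94, vCPUs 7≥3, network 2≥1).
S4: not dominated (best memory).
S5: dominated by S9 (memory 180≥165, vCPUs 43≥34, network 17≥8).
S6: not dominated (best vCPUs).
S7: dominated by S2 (memory 77≥58, vCPUs 22≥22, network 22≥19).
S8: not dominated.
S9: not dominated.
S10: dominated by S5 (memory 165≥137, vCPUs 34≥27, network 8≥8).
S11: not dominated.
S12: dominated by S6 (memory 76≥4, vCPUs 62≥40, network 25≥5).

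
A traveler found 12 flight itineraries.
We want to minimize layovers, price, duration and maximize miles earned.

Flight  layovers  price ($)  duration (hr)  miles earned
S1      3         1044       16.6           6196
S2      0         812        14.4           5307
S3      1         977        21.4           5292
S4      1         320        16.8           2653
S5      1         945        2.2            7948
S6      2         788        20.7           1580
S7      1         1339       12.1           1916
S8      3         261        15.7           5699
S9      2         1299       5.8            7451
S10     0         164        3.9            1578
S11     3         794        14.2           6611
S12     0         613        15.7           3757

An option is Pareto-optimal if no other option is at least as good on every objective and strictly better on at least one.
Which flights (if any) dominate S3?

S2, S5

S2: layovers 0≤1, price 812≤977, duration 14.4≤21.4, miles earned 5307≥5292 — dominates S3.
S5: layovers 1≤1, price 945≤977, duration 2.2≤21.4, miles earned 7948≥5292 — dominates S3.
Others (S1, S4, S6, S7, S8, S9, S10, S11, S12) are each worse than S3 on at least one objective.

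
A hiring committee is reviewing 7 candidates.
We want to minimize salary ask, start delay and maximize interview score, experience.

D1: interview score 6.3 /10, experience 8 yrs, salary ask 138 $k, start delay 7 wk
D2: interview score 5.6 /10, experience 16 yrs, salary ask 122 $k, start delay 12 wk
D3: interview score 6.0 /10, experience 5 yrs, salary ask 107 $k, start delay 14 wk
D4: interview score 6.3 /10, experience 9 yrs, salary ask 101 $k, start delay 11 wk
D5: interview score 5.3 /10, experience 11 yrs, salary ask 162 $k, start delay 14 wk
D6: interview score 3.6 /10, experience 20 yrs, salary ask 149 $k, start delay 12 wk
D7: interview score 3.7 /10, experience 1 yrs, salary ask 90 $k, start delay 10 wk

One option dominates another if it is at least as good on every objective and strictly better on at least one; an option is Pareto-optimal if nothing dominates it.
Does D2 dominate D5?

D2 vs D5: interview score 5.6≥5.3, experience 16≥11, salary ask 122≤162, start delay 12≤14 — D2 is at least as good on every objective with at least one strict improvement.

Yes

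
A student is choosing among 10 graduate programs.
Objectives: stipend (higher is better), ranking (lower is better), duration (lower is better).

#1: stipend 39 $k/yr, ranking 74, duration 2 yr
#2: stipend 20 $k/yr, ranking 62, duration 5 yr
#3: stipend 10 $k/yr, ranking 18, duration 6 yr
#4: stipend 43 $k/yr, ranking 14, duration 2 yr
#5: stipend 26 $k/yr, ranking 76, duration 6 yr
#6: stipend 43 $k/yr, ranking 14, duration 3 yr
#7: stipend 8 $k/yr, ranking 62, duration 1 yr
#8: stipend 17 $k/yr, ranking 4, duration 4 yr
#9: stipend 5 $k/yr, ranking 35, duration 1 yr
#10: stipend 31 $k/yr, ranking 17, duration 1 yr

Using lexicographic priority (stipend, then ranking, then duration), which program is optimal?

#4

First maximize stipend: best is 43, kept {#4, #6}.
Then minimize ranking: best is 14, kept {#4, #6}.
Then minimize duration: best is 2, kept {#4}.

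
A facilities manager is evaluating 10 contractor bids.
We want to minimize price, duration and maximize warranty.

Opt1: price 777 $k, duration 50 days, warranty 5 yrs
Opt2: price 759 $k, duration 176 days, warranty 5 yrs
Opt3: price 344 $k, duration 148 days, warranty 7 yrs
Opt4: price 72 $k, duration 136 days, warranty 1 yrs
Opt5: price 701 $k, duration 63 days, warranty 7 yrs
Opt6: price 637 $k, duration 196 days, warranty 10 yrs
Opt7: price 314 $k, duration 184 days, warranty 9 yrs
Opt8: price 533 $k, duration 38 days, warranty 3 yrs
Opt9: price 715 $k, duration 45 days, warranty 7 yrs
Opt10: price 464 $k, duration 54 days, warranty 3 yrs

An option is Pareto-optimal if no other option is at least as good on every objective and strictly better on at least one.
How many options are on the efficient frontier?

8

Opt1: dominated by Opt9 (price 715≤777, duration 45≤50, warranty 7≥5).
Opt2: dominated by Opt3 (price 344≤759, duration 148≤176, warranty 7≥5).
Opt3: not dominated.
Opt4: not dominated (best price).
Opt5: not dominated.
Opt6: not dominated (best warranty).
Opt7: not dominated.
Opt8: not dominated (best duration).
Opt9: not dominated.
Opt10: not dominated.
Pareto-optimal: Opt3, Opt4, Opt5, Opt6, Opt7, Opt8, Opt9, Opt10 → 8.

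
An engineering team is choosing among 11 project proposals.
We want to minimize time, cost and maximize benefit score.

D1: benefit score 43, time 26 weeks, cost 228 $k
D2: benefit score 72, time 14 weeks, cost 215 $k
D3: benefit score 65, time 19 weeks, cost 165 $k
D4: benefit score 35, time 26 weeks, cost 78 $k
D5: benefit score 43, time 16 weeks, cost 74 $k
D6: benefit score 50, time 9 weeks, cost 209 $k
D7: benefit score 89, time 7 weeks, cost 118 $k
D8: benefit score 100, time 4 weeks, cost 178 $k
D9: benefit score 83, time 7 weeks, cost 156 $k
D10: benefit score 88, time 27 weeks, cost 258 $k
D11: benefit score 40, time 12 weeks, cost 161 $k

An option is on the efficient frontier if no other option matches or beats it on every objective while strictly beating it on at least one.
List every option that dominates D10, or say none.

D7: benefit score 89≥88, time 7≤27, cost 118≤258 — dominates D10.
D8: benefit score 100≥88, time 4≤27, cost 178≤258 — dominates D10.
Others (D1, D2, D3, D4, D5, D6, D9, D11) are each worse than D10 on at least one objective.

D7, D8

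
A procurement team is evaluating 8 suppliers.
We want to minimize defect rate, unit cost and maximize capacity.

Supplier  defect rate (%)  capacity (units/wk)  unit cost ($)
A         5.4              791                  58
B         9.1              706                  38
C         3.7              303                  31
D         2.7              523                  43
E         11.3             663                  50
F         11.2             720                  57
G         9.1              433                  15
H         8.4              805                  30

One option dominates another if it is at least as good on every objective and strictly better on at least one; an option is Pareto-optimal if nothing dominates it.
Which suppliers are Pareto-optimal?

A: not dominated.
B: dominated by H (defect rate 8.4≤9.1, capacity 805≥706, unit cost 30≤38).
C: not dominated.
D: not dominated (best defect rate).
E: dominated by B (defect rate 9.1≤11.3, capacity 706≥663, unit cost 38≤50).
F: dominated by H (defect rate 8.4≤11.2, capacity 805≥720, unit cost 30≤57).
G: not dominated (best unit cost).
H: not dominated (best capacity).

A, C, D, G, H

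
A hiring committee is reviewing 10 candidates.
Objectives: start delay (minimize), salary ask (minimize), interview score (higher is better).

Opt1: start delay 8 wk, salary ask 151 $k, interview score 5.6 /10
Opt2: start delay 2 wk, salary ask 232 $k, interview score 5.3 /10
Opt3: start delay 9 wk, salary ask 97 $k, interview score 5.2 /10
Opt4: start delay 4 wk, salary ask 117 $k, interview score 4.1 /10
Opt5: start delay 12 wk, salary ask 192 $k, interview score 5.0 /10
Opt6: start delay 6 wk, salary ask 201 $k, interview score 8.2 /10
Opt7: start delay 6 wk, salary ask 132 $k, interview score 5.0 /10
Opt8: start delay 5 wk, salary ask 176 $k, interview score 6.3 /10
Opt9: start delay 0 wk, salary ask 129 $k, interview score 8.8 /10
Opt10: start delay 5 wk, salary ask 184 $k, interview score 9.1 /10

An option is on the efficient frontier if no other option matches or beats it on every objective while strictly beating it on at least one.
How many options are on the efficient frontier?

Opt1: dominated by Opt9 (start delay 0≤8, salary ask 129≤151, interview score 8.8≥5.6).
Opt2: dominated by Opt9 (start delay 0≤2, salary ask 129≤232, interview score 8.8≥5.3).
Opt3: not dominated (best salary ask).
Opt4: not dominated.
Opt5: dominated by Opt1 (start delay 8≤12, salary ask 151≤192, interview score 5.6≥5.0).
Opt6: dominated by Opt9 (start delay 0≤6, salary ask 129≤201, interview score 8.8≥8.2).
Opt7: dominated by Opt9 (start delay 0≤6, salary ask 129≤132, interview score 8.8≥5.0).
Opt8: dominated by Opt9 (start delay 0≤5, salary ask 129≤176, interview score 8.8≥6.3).
Opt9: not dominated (best start delay).
Opt10: not dominated (best interview score).
Pareto-optimal: Opt3, Opt4, Opt9, Opt10 → 4.

4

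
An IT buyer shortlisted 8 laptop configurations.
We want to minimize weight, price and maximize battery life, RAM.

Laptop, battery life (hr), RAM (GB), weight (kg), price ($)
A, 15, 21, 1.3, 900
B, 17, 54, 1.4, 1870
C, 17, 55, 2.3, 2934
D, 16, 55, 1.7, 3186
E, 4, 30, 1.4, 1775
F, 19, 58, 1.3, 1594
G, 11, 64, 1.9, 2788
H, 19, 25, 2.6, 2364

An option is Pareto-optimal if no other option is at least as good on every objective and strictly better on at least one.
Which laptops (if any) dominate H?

F: battery life 19≥19, RAM 58≥25, weight 1.3≤2.6, price 1594≤2364 — dominates H.
Others (A, B, C, D, E, G) are each worse than H on at least one objective.

F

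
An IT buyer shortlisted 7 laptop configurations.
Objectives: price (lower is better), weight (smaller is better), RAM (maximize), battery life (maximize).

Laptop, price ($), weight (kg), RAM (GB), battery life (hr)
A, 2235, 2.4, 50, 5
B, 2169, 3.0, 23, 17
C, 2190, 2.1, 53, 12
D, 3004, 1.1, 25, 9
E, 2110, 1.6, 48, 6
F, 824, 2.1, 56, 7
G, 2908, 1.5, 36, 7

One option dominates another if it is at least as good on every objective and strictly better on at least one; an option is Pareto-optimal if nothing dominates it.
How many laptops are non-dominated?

A: dominated by C (price 2190≤2235, weight 2.1≤2.4, RAM 53≥50, battery life 12≥5).
B: not dominated (best battery life).
C: not dominated.
D: not dominated (best weight).
E: not dominated.
F: not dominated (best price).
G: not dominated.
Pareto-optimal: B, C, D, E, F, G → 6.

6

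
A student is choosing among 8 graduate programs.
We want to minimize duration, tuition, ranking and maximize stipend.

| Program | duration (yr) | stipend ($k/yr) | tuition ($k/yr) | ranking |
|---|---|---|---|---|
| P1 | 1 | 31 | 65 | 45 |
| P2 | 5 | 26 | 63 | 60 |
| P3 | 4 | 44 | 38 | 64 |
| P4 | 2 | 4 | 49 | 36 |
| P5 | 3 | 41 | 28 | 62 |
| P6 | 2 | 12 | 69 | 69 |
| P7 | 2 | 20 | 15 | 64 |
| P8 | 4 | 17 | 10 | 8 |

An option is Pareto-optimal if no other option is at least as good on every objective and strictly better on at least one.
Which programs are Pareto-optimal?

P1: not dominated (best duration).
P2: not dominated.
P3: not dominated (best stipend).
P4: not dominated.
P5: not dominated.
P6: dominated by P1 (duration 1≤2, stipend 31≥12, tuition 65≤69, ranking 45≤69).
P7: not dominated.
P8: not dominated (best tuition).

P1, P2, P3, P4, P5, P7, P8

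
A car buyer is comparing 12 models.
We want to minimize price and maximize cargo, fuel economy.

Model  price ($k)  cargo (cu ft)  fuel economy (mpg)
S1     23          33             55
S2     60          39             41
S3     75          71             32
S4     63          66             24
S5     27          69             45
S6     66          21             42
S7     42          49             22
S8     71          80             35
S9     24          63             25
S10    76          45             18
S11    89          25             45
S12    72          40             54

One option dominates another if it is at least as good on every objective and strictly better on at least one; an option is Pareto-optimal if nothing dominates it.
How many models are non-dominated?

5

S1: not dominated (best price).
S2: dominated by S5 (price 27≤60, cargo 69≥39, fuel economy 45≥41).
S3: dominated by S8 (price 71≤75, cargo 80≥71, fuel economy 35≥32).
S4: dominated by S5 (price 27≤63, cargo 69≥66, fuel economy 45≥24).
S5: not dominated.
S6: dominated by S1 (price 23≤66, cargo 33≥21, fuel economy 55≥42).
S7: dominated by S5 (price 27≤42, cargo 69≥49, fuel economy 45≥22).
S8: not dominated (best cargo).
S9: not dominated.
S10: dominated by S3 (price 75≤76, cargo 71≥45, fuel economy 32≥18).
S11: dominated by S1 (price 23≤89, cargo 33≥25, fuel economy 55≥45).
S12: not dominated.
Pareto-optimal: S1, S5, S8, S9, S12 → 5.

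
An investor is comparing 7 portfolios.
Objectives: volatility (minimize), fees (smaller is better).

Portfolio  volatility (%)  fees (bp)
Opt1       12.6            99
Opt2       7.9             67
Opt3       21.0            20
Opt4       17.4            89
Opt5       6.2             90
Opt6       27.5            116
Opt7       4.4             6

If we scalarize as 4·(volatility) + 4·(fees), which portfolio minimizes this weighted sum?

Opt7

Opt1: 4·12.6 + 4·99 = 446.4
Opt2: 4·7.9 + 4·67 = 299.6
Opt3: 4·21.0 + 4·20 = 164.0
Opt4: 4·17.4 + 4·89 = 425.6
Opt5: 4·6.2 + 4·90 = 384.8
Opt6: 4·27.5 + 4·116 = 574.0
Opt7: 4·4.4 + 4·6 = 41.6
Lowest: Opt7 at 41.6.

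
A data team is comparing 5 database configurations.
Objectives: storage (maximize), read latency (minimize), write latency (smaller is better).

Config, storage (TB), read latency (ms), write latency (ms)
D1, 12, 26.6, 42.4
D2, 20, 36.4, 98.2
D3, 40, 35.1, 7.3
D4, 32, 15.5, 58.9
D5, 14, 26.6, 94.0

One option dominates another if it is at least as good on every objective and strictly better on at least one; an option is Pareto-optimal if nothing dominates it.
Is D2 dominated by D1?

No

D1 vs D2: D1 is worse on storage (12 vs 20), so it does not dominate D2.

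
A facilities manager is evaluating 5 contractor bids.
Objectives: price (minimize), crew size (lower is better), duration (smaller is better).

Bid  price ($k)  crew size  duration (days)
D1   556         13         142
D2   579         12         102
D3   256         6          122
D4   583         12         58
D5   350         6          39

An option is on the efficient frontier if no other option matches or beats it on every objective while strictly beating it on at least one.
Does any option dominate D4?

D5 vs D4: price 350≤583, crew size 6≤12, duration 39≤58 — D5 is at least as good on every objective and strictly better on at least one, so D5 dominates D4.

Yes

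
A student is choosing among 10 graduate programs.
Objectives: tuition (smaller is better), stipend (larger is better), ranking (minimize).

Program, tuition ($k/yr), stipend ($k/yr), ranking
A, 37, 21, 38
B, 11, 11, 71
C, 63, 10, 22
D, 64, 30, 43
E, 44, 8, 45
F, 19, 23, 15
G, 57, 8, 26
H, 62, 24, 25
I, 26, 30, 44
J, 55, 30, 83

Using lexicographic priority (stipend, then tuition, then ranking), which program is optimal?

I

First maximize stipend: best is 30, kept {D, I, J}.
Then minimize tuition: best is 26, kept {I}.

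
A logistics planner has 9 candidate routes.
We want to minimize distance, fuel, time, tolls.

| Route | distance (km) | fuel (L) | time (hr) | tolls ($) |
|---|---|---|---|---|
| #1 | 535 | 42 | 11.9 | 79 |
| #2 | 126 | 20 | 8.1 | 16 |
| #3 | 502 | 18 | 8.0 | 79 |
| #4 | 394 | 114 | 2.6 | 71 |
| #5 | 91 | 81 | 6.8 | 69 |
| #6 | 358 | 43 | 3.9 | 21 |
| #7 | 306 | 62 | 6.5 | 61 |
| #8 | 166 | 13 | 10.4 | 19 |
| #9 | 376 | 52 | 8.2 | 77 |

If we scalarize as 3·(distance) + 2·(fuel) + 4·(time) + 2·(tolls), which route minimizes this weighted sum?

#2

#1: 3·535 + 2·42 + 4·11.9 + 2·79 = 1894.6
#2: 3·126 + 2·20 + 4·8.1 + 2·16 = 482.4
#3: 3·502 + 2·18 + 4·8.0 + 2·79 = 1732.0
#4: 3·394 + 2·114 + 4·2.6 + 2·71 = 1562.4
#5: 3·91 + 2·81 + 4·6.8 + 2·69 = 600.2
#6: 3·358 + 2·43 + 4·3.9 + 2·21 = 1217.6
#7: 3·306 + 2·62 + 4·6.5 + 2·61 = 1190.0
#8: 3·166 + 2·13 + 4·10.4 + 2·19 = 603.6
#9: 3·376 + 2·52 + 4·8.2 + 2·77 = 1418.8
Lowest: #2 at 482.4.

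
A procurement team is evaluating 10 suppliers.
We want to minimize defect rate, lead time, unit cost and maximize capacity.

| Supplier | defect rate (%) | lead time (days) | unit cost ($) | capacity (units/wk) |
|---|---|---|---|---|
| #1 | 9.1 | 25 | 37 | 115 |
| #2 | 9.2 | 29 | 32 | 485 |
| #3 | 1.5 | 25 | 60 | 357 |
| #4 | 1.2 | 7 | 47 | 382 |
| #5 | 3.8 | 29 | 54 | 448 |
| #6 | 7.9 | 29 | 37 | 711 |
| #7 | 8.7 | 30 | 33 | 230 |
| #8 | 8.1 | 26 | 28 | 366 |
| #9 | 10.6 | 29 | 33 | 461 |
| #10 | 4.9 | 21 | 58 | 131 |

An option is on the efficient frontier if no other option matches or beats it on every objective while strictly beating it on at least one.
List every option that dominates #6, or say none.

#1: worse on defect rate (9.1 vs 7.9).
#2: worse on defect rate (9.2 vs 7.9).
#3: worse on unit cost (60 vs 37).
#4: worse on unit cost (47 vs 37).
#5: worse on unit cost (54 vs 37).
#7: worse on defect rate (8.7 vs 7.9).
#8: worse on defect rate (8.1 vs 7.9).
#9: worse on defect rate (10.6 vs 7.9).
#10: worse on unit cost (58 vs 37).
No option dominates #6.

none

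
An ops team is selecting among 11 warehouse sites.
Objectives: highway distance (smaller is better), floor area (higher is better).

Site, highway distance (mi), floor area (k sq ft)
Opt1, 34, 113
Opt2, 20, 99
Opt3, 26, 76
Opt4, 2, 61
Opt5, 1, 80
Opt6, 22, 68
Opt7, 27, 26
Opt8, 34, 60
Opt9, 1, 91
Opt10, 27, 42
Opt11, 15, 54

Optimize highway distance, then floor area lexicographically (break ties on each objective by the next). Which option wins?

First minimize highway distance: best is 1, kept {Opt5, Opt9}.
Then maximize floor area: best is 91, kept {Opt9}.

Opt9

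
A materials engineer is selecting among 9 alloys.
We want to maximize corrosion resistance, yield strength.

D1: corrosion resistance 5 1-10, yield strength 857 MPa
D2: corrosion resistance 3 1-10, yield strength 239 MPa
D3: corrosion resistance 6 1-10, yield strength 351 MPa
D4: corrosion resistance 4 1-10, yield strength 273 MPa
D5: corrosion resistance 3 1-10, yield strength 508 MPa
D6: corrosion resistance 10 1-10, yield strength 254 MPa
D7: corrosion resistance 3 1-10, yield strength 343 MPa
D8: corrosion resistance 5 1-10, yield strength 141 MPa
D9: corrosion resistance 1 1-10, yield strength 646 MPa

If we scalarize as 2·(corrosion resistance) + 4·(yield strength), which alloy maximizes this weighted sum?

D1: 2·5 + 4·857 = 3438
D2: 2·3 + 4·239 = 962
D3: 2·6 + 4·351 = 1416
D4: 2·4 + 4·273 = 1100
D5: 2·3 + 4·508 = 2038
D6: 2·10 + 4·254 = 1036
D7: 2·3 + 4·343 = 1378
D8: 2·5 + 4·141 = 574
D9: 2·1 + 4·646 = 2586
Highest: D1 at 3438.

D1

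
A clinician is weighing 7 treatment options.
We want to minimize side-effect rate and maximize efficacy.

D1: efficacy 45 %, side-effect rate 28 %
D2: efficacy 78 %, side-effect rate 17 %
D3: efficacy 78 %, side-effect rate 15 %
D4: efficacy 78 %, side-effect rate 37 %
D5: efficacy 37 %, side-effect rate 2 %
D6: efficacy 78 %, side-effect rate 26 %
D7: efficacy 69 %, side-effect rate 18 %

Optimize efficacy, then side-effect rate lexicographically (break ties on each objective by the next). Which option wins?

D3

First maximize efficacy: best is 78, kept {D2, D3, D4, D6}.
Then minimize side-effect rate: best is 15, kept {D3}.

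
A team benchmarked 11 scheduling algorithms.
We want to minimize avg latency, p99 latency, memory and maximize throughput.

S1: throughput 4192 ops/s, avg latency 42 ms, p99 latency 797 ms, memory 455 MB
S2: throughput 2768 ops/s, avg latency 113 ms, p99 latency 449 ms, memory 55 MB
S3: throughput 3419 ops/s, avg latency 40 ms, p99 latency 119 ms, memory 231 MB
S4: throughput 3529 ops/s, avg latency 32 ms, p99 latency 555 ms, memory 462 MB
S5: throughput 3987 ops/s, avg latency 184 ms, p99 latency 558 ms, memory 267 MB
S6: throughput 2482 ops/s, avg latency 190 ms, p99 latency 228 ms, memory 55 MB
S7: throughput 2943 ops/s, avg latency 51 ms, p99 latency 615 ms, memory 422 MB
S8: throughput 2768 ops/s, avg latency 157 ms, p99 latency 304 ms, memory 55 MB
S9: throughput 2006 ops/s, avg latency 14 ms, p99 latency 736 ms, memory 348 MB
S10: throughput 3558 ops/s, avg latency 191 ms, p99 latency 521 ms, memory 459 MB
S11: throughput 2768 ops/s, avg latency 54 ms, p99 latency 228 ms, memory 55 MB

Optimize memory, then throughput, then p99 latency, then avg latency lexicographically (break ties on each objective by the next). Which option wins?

S11

First minimize memory: best is 55, kept {S2, S6, S8, S11}.
Then maximize throughput: best is 2768, kept {S2, S8, S11}.
Then minimize p99 latency: best is 228, kept {S11}.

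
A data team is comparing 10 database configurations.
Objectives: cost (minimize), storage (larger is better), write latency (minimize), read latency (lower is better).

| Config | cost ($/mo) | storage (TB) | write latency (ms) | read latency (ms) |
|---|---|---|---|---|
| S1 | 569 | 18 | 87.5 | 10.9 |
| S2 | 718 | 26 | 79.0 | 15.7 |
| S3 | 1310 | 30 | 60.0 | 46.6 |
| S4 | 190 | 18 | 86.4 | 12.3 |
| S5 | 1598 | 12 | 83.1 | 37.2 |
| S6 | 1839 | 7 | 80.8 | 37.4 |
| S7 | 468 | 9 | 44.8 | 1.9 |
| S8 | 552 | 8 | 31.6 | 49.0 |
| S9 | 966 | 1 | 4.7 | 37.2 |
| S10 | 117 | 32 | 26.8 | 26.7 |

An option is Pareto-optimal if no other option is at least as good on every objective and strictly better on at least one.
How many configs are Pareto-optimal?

S1: not dominated.
S2: not dominated.
S3: dominated by S10 (cost 117≤1310, storage 32≥30, write latency 26.8≤60.0, read latency 26.7≤46.6).
S4: not dominated.
S5: dominated by S2 (cost 718≤1598, storage 26≥12, write latency 79.0≤83.1, read latency 15.7≤37.2).
S6: dominated by S2 (cost 718≤1839, storage 26≥7, write latency 79.0≤80.8, read latency 15.7≤37.4).
S7: not dominated (best read latency).
S8: dominated by S10 (cost 117≤552, storage 32≥8, write latency 26.8≤31.6, read latency 26.7≤49.0).
S9: not dominated (best write latency).
S10: not dominated (best cost).
Pareto-optimal: S1, S2, S4, S7, S9, S10 → 6.

6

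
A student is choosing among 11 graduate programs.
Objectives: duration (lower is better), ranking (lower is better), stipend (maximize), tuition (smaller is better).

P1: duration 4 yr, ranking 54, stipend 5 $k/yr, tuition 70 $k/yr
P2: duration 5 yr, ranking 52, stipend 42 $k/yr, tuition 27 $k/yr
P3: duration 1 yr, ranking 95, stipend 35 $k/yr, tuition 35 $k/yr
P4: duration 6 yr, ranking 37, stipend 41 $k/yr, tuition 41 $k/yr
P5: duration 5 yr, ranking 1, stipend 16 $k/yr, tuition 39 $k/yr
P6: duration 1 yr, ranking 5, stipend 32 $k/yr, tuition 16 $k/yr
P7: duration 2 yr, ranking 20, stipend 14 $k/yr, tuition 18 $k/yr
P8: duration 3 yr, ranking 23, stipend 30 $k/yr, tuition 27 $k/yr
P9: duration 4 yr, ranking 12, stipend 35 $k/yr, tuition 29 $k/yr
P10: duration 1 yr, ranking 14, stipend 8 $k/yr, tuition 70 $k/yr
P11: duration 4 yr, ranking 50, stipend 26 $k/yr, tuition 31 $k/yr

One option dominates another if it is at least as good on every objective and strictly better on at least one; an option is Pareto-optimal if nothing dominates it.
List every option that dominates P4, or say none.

P1: worse on ranking (54 vs 37).
P2: worse on ranking (52 vs 37).
P3: worse on ranking (95 vs 37).
P5: worse on stipend (16 vs 41).
P6: worse on stipend (32 vs 41).
P7: worse on stipend (14 vs 41).
P8: worse on stipend (30 vs 41).
P9: worse on stipend (35 vs 41).
P10: worse on stipend (8 vs 41).
P11: worse on ranking (50 vs 37).
No option dominates P4.

none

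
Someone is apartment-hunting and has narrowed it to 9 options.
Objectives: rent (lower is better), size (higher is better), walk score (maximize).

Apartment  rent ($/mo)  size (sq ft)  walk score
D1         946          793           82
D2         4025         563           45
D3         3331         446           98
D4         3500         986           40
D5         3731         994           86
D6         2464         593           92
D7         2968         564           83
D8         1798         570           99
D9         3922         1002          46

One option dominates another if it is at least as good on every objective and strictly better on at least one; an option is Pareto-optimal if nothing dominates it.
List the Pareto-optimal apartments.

D1, D4, D5, D6, D8, D9

D1: not dominated (best rent).
D2: dominated by D1 (rent 946≤4025, size 793≥563, walk score 82≥45).
D3: dominated by D8 (rent 1798≤3331, size 570≥446, walk score 99≥98).
D4: not dominated.
D5: not dominated.
D6: not dominated.
D7: dominated by D6 (rent 2464≤2968, size 593≥564, walk score 92≥83).
D8: not dominated (best walk score).
D9: not dominated (best size).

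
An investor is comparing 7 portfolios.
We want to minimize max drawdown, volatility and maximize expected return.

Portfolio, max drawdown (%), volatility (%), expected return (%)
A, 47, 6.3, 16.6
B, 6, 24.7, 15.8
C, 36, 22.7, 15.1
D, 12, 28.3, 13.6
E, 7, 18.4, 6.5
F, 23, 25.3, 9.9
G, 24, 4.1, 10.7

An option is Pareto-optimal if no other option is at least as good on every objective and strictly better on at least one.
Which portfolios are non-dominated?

A, B, C, E, G

A: not dominated (best expected return).
B: not dominated (best max drawdown).
C: not dominated.
D: dominated by B (max drawdown 6≤12, volatility 24.7≤28.3, expected return 15.8≥13.6).
E: not dominated.
F: dominated by B (max drawdown 6≤23, volatility 24.7≤25.3, expected return 15.8≥9.9).
G: not dominated (best volatility).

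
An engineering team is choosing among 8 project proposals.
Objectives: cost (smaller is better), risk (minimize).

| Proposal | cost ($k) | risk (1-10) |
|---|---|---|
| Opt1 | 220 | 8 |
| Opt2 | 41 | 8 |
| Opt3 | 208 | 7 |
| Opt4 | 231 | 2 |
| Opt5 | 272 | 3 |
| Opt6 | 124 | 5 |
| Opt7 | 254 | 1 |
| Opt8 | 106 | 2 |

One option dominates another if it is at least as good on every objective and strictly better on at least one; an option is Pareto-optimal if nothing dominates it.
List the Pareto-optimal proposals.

Opt1: dominated by Opt2 (cost 41≤220, risk 8≤8).
Opt2: not dominated (best cost).
Opt3: dominated by Opt6 (cost 124≤208, risk 5≤7).
Opt4: dominated by Opt8 (cost 106≤231, risk 2≤2).
Opt5: dominated by Opt4 (cost 231≤272, risk 2≤3).
Opt6: dominated by Opt8 (cost 106≤124, risk 2≤5).
Opt7: not dominated (best risk).
Opt8: not dominated.

Opt2, Opt7, Opt8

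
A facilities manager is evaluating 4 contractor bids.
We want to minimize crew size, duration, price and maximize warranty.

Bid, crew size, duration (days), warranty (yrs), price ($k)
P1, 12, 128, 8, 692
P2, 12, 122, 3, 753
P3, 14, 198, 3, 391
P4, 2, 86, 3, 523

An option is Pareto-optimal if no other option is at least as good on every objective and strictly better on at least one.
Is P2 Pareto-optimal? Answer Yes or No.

No

P4 vs P2: crew size 2≤12, duration 86≤122, warranty 3≥3, price 523≤753 — P4 is at least as good on every objective and strictly better on at least one, so P4 dominates P2.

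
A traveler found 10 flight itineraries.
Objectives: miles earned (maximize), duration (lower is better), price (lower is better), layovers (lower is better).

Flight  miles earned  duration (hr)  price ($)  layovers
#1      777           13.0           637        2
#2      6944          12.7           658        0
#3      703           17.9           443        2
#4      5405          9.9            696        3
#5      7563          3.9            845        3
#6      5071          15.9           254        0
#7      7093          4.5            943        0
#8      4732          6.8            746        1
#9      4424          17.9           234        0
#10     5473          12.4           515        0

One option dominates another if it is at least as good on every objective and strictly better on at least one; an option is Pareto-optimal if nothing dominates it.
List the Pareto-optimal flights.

#1: dominated by #10 (miles earned 5473≥777, duration 12.4≤13.0, price 515≤637, layovers 0≤2).
#2: not dominated.
#3: dominated by #6 (miles earned 5071≥703, duration 15.9≤17.9, price 254≤443, layovers 0≤2).
#4: not dominated.
#5: not dominated (best miles earned).
#6: not dominated.
#7: not dominated.
#8: not dominated.
#9: not dominated (best price).
#10: not dominated.

#2, #4, #5, #6, #7, #8, #9, #10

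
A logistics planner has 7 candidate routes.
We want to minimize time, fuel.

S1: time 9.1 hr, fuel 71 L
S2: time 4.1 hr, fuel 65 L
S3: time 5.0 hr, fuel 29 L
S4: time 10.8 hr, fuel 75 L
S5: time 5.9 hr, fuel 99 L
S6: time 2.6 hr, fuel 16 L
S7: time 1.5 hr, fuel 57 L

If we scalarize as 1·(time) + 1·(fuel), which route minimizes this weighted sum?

S6

S1: 1·9.1 + 1·71 = 80.1
S2: 1·4.1 + 1·65 = 69.1
S3: 1·5.0 + 1·29 = 34.0
S4: 1·10.8 + 1·75 = 85.8
S5: 1·5.9 + 1·99 = 104.9
S6: 1·2.6 + 1·16 = 18.6
S7: 1·1.5 + 1·57 = 58.5
Lowest: S6 at 18.6.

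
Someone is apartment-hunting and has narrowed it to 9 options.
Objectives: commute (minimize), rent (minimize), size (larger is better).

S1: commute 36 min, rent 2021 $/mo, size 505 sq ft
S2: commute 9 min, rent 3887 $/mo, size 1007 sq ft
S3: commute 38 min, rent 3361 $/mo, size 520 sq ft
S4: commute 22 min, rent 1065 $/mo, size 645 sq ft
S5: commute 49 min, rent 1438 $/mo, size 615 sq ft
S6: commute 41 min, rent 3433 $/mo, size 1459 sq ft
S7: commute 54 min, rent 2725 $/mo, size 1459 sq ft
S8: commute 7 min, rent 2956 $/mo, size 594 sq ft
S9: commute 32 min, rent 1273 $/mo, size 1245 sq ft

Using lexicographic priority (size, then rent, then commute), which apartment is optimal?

First maximize size: best is 1459, kept {S6, S7}.
Then minimize rent: best is 2725, kept {S7}.

S7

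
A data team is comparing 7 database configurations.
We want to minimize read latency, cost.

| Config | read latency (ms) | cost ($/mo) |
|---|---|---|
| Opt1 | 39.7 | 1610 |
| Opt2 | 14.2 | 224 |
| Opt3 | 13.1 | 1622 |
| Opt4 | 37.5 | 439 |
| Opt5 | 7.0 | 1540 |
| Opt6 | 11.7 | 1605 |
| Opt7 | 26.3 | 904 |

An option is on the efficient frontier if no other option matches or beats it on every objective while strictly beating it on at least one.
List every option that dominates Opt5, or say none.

Opt1: worse on read latency (39.7 vs 7.0).
Opt2: worse on read latency (14.2 vs 7.0).
Opt3: worse on read latency (13.1 vs 7.0).
Opt4: worse on read latency (37.5 vs 7.0).
Opt6: worse on read latency (11.7 vs 7.0).
Opt7: worse on read latency (26.3 vs 7.0).
No option dominates Opt5.

none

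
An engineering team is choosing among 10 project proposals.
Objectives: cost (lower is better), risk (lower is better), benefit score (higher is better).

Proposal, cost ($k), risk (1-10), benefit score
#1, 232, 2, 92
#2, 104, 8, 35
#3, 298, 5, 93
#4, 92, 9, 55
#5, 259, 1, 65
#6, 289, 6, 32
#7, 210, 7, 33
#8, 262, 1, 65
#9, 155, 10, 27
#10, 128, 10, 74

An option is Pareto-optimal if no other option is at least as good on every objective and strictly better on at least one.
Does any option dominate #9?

Yes

#2 vs #9: cost 104≤155, risk 8≤10, benefit score 35≥27 — #2 is at least as good on every objective and strictly better on at least one, so #2 dominates #9.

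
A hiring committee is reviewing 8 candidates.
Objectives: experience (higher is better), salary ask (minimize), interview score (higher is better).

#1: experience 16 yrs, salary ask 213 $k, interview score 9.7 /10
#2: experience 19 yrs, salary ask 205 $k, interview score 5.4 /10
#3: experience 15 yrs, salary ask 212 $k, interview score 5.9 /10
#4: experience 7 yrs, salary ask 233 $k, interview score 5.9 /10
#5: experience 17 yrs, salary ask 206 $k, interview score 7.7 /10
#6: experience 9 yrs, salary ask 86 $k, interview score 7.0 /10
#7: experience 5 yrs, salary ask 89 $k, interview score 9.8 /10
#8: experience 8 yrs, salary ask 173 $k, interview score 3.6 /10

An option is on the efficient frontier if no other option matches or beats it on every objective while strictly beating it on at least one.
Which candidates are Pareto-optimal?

#1, #2, #5, #6, #7

#1: not dominated.
#2: not dominated (best experience).
#3: dominated by #5 (experience 17≥15, salary ask 206≤212, interview score 7.7≥5.9).
#4: dominated by #1 (experience 16≥7, salary ask 213≤233, interview score 9.7≥5.9).
#5: not dominated.
#6: not dominated (best salary ask).
#7: not dominated (best interview score).
#8: dominated by #6 (experience 9≥8, salary ask 86≤173, interview score 7.0≥3.6).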